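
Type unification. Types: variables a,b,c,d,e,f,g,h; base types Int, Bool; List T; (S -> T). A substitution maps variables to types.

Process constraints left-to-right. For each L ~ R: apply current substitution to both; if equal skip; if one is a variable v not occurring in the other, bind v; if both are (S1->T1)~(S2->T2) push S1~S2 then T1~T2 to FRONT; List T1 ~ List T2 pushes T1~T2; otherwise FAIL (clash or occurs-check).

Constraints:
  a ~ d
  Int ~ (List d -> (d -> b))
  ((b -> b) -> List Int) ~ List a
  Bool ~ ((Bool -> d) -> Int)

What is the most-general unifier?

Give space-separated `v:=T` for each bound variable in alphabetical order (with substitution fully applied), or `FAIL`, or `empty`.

Answer: FAIL

Derivation:
step 1: unify a ~ d  [subst: {-} | 3 pending]
  bind a := d
step 2: unify Int ~ (List d -> (d -> b))  [subst: {a:=d} | 2 pending]
  clash: Int vs (List d -> (d -> b))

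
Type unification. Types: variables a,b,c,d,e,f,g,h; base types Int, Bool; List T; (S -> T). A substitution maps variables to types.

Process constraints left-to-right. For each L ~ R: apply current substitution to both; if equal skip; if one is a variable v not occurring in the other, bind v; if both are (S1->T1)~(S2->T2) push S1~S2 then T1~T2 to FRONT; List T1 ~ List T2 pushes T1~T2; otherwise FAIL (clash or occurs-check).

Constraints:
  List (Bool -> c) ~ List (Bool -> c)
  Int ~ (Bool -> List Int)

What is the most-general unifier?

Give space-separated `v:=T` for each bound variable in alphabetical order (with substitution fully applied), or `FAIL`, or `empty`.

Answer: FAIL

Derivation:
step 1: unify List (Bool -> c) ~ List (Bool -> c)  [subst: {-} | 1 pending]
  -> identical, skip
step 2: unify Int ~ (Bool -> List Int)  [subst: {-} | 0 pending]
  clash: Int vs (Bool -> List Int)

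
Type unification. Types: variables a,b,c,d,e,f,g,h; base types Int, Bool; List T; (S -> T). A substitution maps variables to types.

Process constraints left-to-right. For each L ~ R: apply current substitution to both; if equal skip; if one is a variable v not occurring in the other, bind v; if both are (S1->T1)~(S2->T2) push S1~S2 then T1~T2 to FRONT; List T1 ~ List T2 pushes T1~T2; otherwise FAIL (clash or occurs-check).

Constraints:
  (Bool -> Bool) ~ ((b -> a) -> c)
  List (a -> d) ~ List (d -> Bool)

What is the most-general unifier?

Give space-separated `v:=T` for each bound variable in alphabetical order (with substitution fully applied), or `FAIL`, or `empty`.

Answer: FAIL

Derivation:
step 1: unify (Bool -> Bool) ~ ((b -> a) -> c)  [subst: {-} | 1 pending]
  -> decompose arrow: push Bool~(b -> a), Bool~c
step 2: unify Bool ~ (b -> a)  [subst: {-} | 2 pending]
  clash: Bool vs (b -> a)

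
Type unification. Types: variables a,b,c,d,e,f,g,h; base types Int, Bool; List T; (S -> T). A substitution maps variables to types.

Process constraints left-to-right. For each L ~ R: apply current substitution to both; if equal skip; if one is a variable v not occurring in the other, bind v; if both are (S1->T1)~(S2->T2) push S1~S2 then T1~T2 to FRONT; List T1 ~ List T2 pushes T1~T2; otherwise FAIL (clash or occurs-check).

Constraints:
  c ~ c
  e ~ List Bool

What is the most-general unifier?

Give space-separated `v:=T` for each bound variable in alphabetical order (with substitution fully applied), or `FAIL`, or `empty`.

step 1: unify c ~ c  [subst: {-} | 1 pending]
  -> identical, skip
step 2: unify e ~ List Bool  [subst: {-} | 0 pending]
  bind e := List Bool

Answer: e:=List Bool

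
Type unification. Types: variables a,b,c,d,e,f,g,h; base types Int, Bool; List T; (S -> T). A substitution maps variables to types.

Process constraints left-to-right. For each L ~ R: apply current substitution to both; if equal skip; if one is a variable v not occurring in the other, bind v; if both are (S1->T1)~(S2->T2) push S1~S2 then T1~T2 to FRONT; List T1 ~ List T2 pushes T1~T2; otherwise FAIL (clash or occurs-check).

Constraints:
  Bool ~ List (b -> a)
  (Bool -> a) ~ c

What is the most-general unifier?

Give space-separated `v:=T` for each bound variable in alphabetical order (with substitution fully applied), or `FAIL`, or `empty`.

step 1: unify Bool ~ List (b -> a)  [subst: {-} | 1 pending]
  clash: Bool vs List (b -> a)

Answer: FAIL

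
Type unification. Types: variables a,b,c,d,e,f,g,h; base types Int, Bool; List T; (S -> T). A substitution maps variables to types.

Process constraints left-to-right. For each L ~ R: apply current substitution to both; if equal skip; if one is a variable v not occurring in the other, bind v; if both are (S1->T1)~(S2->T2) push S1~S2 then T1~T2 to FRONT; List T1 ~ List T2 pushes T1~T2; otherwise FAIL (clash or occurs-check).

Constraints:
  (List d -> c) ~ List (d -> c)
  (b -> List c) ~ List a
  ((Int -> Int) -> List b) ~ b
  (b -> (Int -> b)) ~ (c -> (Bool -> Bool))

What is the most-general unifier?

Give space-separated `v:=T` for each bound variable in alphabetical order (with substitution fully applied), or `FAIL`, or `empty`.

step 1: unify (List d -> c) ~ List (d -> c)  [subst: {-} | 3 pending]
  clash: (List d -> c) vs List (d -> c)

Answer: FAIL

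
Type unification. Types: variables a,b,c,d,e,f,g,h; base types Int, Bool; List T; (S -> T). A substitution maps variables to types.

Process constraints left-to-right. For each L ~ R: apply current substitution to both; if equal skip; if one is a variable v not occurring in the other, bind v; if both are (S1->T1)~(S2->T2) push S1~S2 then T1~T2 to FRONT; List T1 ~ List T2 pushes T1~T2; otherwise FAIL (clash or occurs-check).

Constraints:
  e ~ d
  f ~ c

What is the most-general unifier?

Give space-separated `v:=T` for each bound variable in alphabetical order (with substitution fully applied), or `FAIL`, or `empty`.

Answer: e:=d f:=c

Derivation:
step 1: unify e ~ d  [subst: {-} | 1 pending]
  bind e := d
step 2: unify f ~ c  [subst: {e:=d} | 0 pending]
  bind f := c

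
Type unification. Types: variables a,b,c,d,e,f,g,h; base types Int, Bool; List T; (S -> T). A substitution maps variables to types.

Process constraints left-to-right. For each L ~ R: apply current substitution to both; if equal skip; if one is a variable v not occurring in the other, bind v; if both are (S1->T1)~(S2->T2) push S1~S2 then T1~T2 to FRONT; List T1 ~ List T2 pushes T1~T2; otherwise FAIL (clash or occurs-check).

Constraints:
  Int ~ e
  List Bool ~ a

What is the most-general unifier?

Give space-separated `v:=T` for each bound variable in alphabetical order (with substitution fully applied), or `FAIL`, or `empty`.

Answer: a:=List Bool e:=Int

Derivation:
step 1: unify Int ~ e  [subst: {-} | 1 pending]
  bind e := Int
step 2: unify List Bool ~ a  [subst: {e:=Int} | 0 pending]
  bind a := List Bool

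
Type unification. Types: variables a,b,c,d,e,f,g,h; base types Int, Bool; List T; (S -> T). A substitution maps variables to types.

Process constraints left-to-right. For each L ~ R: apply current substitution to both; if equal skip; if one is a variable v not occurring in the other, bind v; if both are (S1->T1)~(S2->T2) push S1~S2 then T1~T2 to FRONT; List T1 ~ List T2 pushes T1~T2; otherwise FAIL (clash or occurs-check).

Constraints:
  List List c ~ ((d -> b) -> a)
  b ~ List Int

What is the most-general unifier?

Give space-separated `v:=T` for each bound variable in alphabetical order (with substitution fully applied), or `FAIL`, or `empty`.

step 1: unify List List c ~ ((d -> b) -> a)  [subst: {-} | 1 pending]
  clash: List List c vs ((d -> b) -> a)

Answer: FAIL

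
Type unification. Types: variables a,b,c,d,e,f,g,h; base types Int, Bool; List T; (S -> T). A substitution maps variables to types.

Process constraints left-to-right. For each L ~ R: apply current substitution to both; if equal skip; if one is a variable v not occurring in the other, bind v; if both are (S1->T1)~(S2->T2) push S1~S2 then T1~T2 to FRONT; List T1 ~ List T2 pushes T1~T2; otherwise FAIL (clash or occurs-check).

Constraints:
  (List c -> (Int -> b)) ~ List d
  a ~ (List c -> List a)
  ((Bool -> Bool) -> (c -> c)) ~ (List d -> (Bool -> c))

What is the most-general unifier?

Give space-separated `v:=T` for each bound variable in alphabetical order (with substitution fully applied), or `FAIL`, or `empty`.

Answer: FAIL

Derivation:
step 1: unify (List c -> (Int -> b)) ~ List d  [subst: {-} | 2 pending]
  clash: (List c -> (Int -> b)) vs List d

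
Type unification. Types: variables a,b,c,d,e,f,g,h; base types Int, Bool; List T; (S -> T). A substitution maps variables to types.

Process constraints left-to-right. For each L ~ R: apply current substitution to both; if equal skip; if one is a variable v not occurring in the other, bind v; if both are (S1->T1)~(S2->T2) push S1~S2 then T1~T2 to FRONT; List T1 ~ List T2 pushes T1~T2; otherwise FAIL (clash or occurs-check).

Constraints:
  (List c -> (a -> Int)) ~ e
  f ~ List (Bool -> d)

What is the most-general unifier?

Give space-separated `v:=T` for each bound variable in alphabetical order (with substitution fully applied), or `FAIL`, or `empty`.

Answer: e:=(List c -> (a -> Int)) f:=List (Bool -> d)

Derivation:
step 1: unify (List c -> (a -> Int)) ~ e  [subst: {-} | 1 pending]
  bind e := (List c -> (a -> Int))
step 2: unify f ~ List (Bool -> d)  [subst: {e:=(List c -> (a -> Int))} | 0 pending]
  bind f := List (Bool -> d)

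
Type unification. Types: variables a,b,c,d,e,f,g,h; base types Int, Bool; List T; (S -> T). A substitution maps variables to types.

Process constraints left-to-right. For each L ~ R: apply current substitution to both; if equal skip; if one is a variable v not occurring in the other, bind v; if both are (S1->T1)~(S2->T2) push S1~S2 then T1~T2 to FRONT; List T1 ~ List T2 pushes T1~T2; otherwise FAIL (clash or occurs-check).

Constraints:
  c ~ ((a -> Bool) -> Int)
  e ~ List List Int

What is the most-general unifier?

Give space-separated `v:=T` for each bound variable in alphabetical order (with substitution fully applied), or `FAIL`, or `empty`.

Answer: c:=((a -> Bool) -> Int) e:=List List Int

Derivation:
step 1: unify c ~ ((a -> Bool) -> Int)  [subst: {-} | 1 pending]
  bind c := ((a -> Bool) -> Int)
step 2: unify e ~ List List Int  [subst: {c:=((a -> Bool) -> Int)} | 0 pending]
  bind e := List List Int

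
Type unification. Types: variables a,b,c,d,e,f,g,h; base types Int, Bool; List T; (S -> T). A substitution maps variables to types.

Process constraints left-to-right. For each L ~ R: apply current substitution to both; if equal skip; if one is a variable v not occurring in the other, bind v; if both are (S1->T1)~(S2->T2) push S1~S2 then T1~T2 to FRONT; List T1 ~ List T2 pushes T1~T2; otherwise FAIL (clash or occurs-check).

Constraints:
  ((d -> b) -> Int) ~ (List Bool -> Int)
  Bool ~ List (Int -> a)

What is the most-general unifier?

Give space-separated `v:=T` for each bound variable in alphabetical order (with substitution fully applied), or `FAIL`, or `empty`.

step 1: unify ((d -> b) -> Int) ~ (List Bool -> Int)  [subst: {-} | 1 pending]
  -> decompose arrow: push (d -> b)~List Bool, Int~Int
step 2: unify (d -> b) ~ List Bool  [subst: {-} | 2 pending]
  clash: (d -> b) vs List Bool

Answer: FAIL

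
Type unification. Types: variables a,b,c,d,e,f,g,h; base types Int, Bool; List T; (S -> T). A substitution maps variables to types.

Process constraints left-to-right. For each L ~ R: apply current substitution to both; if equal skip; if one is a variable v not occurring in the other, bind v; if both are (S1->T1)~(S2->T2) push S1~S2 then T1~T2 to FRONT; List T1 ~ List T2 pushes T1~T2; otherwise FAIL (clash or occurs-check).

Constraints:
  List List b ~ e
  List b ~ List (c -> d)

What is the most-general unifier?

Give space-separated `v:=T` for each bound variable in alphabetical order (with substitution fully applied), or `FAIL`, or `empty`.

step 1: unify List List b ~ e  [subst: {-} | 1 pending]
  bind e := List List b
step 2: unify List b ~ List (c -> d)  [subst: {e:=List List b} | 0 pending]
  -> decompose List: push b~(c -> d)
step 3: unify b ~ (c -> d)  [subst: {e:=List List b} | 0 pending]
  bind b := (c -> d)

Answer: b:=(c -> d) e:=List List (c -> d)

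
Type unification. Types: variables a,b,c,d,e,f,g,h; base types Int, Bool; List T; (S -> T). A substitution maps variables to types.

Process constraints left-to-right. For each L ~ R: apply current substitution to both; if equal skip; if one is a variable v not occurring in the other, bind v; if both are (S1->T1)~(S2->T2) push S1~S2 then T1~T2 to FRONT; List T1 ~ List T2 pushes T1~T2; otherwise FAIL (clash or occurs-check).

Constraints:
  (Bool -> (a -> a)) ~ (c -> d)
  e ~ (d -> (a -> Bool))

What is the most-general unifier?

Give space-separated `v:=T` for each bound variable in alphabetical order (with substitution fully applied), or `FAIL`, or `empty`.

Answer: c:=Bool d:=(a -> a) e:=((a -> a) -> (a -> Bool))

Derivation:
step 1: unify (Bool -> (a -> a)) ~ (c -> d)  [subst: {-} | 1 pending]
  -> decompose arrow: push Bool~c, (a -> a)~d
step 2: unify Bool ~ c  [subst: {-} | 2 pending]
  bind c := Bool
step 3: unify (a -> a) ~ d  [subst: {c:=Bool} | 1 pending]
  bind d := (a -> a)
step 4: unify e ~ ((a -> a) -> (a -> Bool))  [subst: {c:=Bool, d:=(a -> a)} | 0 pending]
  bind e := ((a -> a) -> (a -> Bool))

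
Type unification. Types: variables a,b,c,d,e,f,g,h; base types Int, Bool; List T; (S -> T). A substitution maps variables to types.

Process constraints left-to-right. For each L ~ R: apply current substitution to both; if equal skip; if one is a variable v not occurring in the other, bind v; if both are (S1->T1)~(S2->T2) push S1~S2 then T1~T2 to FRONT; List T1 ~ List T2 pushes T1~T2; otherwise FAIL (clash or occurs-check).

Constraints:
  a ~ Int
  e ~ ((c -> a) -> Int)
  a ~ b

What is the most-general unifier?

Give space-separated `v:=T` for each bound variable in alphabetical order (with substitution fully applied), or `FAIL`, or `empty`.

Answer: a:=Int b:=Int e:=((c -> Int) -> Int)

Derivation:
step 1: unify a ~ Int  [subst: {-} | 2 pending]
  bind a := Int
step 2: unify e ~ ((c -> Int) -> Int)  [subst: {a:=Int} | 1 pending]
  bind e := ((c -> Int) -> Int)
step 3: unify Int ~ b  [subst: {a:=Int, e:=((c -> Int) -> Int)} | 0 pending]
  bind b := Int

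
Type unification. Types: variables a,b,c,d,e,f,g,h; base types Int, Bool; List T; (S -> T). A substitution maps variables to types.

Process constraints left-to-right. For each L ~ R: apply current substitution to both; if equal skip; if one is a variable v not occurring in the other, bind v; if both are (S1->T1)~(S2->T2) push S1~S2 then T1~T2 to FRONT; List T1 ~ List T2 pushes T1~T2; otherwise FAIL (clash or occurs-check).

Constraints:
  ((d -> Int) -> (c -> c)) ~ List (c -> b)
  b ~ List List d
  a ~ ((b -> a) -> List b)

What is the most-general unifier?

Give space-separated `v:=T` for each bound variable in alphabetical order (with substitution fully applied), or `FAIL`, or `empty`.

step 1: unify ((d -> Int) -> (c -> c)) ~ List (c -> b)  [subst: {-} | 2 pending]
  clash: ((d -> Int) -> (c -> c)) vs List (c -> b)

Answer: FAIL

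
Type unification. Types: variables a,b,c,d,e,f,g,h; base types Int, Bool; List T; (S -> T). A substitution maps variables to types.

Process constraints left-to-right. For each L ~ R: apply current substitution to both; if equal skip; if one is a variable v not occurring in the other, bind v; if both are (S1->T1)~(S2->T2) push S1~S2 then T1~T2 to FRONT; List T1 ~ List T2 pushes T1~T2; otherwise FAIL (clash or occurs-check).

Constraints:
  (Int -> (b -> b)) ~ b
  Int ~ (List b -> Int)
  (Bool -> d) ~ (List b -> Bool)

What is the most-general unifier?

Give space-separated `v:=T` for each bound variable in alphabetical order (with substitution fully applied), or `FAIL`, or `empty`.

Answer: FAIL

Derivation:
step 1: unify (Int -> (b -> b)) ~ b  [subst: {-} | 2 pending]
  occurs-check fail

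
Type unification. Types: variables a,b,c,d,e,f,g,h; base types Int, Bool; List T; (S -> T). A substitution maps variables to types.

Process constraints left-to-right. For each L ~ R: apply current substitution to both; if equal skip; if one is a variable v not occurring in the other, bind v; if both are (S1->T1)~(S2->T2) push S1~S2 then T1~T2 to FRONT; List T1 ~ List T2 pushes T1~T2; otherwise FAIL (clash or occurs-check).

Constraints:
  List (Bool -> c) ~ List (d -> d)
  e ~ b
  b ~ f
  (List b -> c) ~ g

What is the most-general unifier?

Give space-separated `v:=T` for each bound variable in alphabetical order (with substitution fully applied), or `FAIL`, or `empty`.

step 1: unify List (Bool -> c) ~ List (d -> d)  [subst: {-} | 3 pending]
  -> decompose List: push (Bool -> c)~(d -> d)
step 2: unify (Bool -> c) ~ (d -> d)  [subst: {-} | 3 pending]
  -> decompose arrow: push Bool~d, c~d
step 3: unify Bool ~ d  [subst: {-} | 4 pending]
  bind d := Bool
step 4: unify c ~ Bool  [subst: {d:=Bool} | 3 pending]
  bind c := Bool
step 5: unify e ~ b  [subst: {d:=Bool, c:=Bool} | 2 pending]
  bind e := b
step 6: unify b ~ f  [subst: {d:=Bool, c:=Bool, e:=b} | 1 pending]
  bind b := f
step 7: unify (List f -> Bool) ~ g  [subst: {d:=Bool, c:=Bool, e:=b, b:=f} | 0 pending]
  bind g := (List f -> Bool)

Answer: b:=f c:=Bool d:=Bool e:=f g:=(List f -> Bool)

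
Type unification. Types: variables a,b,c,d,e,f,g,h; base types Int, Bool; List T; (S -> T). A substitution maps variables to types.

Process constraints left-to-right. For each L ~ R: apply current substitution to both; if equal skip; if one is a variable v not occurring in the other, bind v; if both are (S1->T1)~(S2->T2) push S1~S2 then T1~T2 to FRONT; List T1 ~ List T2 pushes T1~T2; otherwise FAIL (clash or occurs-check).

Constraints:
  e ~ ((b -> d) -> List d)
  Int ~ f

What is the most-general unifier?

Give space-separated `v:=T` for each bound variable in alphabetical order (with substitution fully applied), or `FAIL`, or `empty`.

Answer: e:=((b -> d) -> List d) f:=Int

Derivation:
step 1: unify e ~ ((b -> d) -> List d)  [subst: {-} | 1 pending]
  bind e := ((b -> d) -> List d)
step 2: unify Int ~ f  [subst: {e:=((b -> d) -> List d)} | 0 pending]
  bind f := Int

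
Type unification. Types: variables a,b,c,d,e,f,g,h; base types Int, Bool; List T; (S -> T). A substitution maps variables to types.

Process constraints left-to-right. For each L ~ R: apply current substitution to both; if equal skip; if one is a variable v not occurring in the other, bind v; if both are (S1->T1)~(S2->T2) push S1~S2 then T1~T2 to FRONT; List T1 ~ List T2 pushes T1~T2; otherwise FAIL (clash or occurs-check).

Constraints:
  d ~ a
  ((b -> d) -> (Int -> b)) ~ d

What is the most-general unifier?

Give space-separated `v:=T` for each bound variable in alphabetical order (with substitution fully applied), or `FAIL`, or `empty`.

Answer: FAIL

Derivation:
step 1: unify d ~ a  [subst: {-} | 1 pending]
  bind d := a
step 2: unify ((b -> a) -> (Int -> b)) ~ a  [subst: {d:=a} | 0 pending]
  occurs-check fail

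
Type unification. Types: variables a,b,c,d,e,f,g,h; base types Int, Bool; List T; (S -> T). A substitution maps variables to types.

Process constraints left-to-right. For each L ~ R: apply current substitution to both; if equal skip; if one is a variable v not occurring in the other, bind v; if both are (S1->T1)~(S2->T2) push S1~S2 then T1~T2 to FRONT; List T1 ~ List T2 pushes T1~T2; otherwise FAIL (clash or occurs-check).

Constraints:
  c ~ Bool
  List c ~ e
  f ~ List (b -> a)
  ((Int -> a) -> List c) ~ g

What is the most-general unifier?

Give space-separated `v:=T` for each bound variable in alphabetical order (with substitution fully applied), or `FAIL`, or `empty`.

Answer: c:=Bool e:=List Bool f:=List (b -> a) g:=((Int -> a) -> List Bool)

Derivation:
step 1: unify c ~ Bool  [subst: {-} | 3 pending]
  bind c := Bool
step 2: unify List Bool ~ e  [subst: {c:=Bool} | 2 pending]
  bind e := List Bool
step 3: unify f ~ List (b -> a)  [subst: {c:=Bool, e:=List Bool} | 1 pending]
  bind f := List (b -> a)
step 4: unify ((Int -> a) -> List Bool) ~ g  [subst: {c:=Bool, e:=List Bool, f:=List (b -> a)} | 0 pending]
  bind g := ((Int -> a) -> List Bool)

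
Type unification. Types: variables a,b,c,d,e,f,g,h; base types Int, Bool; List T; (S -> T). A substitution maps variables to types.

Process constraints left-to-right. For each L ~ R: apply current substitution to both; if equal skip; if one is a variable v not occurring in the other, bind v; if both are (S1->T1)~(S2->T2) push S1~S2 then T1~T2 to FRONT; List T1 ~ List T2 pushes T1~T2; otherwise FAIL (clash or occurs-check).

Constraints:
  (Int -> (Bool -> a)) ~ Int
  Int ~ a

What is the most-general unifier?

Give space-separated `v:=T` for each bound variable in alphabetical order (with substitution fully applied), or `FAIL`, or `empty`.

step 1: unify (Int -> (Bool -> a)) ~ Int  [subst: {-} | 1 pending]
  clash: (Int -> (Bool -> a)) vs Int

Answer: FAIL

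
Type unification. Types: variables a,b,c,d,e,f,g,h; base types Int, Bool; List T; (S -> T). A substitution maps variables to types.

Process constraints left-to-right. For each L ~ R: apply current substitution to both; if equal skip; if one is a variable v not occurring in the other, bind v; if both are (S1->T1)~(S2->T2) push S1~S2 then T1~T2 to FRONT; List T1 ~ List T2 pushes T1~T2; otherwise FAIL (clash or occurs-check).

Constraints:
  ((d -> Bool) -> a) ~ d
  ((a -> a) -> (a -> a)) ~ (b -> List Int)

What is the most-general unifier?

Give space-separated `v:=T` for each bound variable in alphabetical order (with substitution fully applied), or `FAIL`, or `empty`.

step 1: unify ((d -> Bool) -> a) ~ d  [subst: {-} | 1 pending]
  occurs-check fail

Answer: FAIL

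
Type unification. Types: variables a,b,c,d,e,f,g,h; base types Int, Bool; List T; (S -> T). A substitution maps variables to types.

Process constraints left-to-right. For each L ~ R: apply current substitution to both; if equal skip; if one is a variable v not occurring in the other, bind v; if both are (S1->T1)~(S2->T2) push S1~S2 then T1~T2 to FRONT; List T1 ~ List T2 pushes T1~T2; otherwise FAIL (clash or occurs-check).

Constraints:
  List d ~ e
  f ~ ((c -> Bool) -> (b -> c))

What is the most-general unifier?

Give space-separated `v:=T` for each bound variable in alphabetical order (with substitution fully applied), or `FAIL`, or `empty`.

step 1: unify List d ~ e  [subst: {-} | 1 pending]
  bind e := List d
step 2: unify f ~ ((c -> Bool) -> (b -> c))  [subst: {e:=List d} | 0 pending]
  bind f := ((c -> Bool) -> (b -> c))

Answer: e:=List d f:=((c -> Bool) -> (b -> c))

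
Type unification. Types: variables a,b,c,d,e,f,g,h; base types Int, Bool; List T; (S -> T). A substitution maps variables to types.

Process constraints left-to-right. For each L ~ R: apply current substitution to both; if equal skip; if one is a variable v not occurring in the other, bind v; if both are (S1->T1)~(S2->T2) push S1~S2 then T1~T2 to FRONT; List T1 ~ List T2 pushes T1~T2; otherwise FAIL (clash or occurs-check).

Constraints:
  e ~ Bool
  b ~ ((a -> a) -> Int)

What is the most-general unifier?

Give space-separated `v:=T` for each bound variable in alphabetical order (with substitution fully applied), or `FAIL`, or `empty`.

step 1: unify e ~ Bool  [subst: {-} | 1 pending]
  bind e := Bool
step 2: unify b ~ ((a -> a) -> Int)  [subst: {e:=Bool} | 0 pending]
  bind b := ((a -> a) -> Int)

Answer: b:=((a -> a) -> Int) e:=Bool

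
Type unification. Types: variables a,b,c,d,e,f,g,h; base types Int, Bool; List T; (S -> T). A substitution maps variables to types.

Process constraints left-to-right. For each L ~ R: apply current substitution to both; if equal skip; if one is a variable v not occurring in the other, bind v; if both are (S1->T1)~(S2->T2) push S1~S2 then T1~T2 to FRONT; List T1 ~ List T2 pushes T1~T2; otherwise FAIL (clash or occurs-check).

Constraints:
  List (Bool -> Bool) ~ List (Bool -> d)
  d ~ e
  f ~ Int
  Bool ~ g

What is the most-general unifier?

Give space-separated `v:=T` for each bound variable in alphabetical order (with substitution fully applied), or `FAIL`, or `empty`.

Answer: d:=Bool e:=Bool f:=Int g:=Bool

Derivation:
step 1: unify List (Bool -> Bool) ~ List (Bool -> d)  [subst: {-} | 3 pending]
  -> decompose List: push (Bool -> Bool)~(Bool -> d)
step 2: unify (Bool -> Bool) ~ (Bool -> d)  [subst: {-} | 3 pending]
  -> decompose arrow: push Bool~Bool, Bool~d
step 3: unify Bool ~ Bool  [subst: {-} | 4 pending]
  -> identical, skip
step 4: unify Bool ~ d  [subst: {-} | 3 pending]
  bind d := Bool
step 5: unify Bool ~ e  [subst: {d:=Bool} | 2 pending]
  bind e := Bool
step 6: unify f ~ Int  [subst: {d:=Bool, e:=Bool} | 1 pending]
  bind f := Int
step 7: unify Bool ~ g  [subst: {d:=Bool, e:=Bool, f:=Int} | 0 pending]
  bind g := Bool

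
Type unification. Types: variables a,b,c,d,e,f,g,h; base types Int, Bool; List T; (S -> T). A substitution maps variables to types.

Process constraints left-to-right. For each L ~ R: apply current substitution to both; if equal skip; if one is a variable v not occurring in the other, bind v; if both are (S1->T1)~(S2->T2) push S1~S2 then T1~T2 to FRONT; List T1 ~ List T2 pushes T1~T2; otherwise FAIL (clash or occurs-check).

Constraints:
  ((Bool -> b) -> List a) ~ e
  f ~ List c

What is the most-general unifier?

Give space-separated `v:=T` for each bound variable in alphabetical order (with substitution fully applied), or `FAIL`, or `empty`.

Answer: e:=((Bool -> b) -> List a) f:=List c

Derivation:
step 1: unify ((Bool -> b) -> List a) ~ e  [subst: {-} | 1 pending]
  bind e := ((Bool -> b) -> List a)
step 2: unify f ~ List c  [subst: {e:=((Bool -> b) -> List a)} | 0 pending]
  bind f := List c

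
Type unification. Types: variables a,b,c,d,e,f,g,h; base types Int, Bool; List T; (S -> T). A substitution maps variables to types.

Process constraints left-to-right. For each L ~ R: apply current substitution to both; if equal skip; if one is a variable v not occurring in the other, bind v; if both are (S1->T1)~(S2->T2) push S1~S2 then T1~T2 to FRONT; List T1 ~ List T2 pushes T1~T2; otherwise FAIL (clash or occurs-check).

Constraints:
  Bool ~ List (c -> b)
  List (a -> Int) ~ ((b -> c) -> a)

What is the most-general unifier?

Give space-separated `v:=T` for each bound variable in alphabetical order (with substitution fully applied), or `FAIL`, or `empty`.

step 1: unify Bool ~ List (c -> b)  [subst: {-} | 1 pending]
  clash: Bool vs List (c -> b)

Answer: FAIL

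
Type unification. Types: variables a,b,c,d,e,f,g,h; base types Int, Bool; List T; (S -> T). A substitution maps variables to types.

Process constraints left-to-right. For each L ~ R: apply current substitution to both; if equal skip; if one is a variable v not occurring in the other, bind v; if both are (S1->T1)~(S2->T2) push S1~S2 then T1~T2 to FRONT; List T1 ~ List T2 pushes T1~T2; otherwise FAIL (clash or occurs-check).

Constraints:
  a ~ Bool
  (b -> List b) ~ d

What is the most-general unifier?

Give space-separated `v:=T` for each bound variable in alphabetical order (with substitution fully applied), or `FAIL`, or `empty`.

step 1: unify a ~ Bool  [subst: {-} | 1 pending]
  bind a := Bool
step 2: unify (b -> List b) ~ d  [subst: {a:=Bool} | 0 pending]
  bind d := (b -> List b)

Answer: a:=Bool d:=(b -> List b)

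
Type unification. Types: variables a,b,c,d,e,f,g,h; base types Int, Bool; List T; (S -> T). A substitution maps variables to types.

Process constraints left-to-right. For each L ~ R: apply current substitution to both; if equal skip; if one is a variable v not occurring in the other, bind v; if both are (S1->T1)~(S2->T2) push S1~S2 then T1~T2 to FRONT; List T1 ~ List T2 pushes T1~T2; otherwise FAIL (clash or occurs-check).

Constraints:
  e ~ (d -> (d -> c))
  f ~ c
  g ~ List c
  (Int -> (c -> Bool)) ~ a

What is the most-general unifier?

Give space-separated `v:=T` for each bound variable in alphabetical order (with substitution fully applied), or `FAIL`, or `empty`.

Answer: a:=(Int -> (c -> Bool)) e:=(d -> (d -> c)) f:=c g:=List c

Derivation:
step 1: unify e ~ (d -> (d -> c))  [subst: {-} | 3 pending]
  bind e := (d -> (d -> c))
step 2: unify f ~ c  [subst: {e:=(d -> (d -> c))} | 2 pending]
  bind f := c
step 3: unify g ~ List c  [subst: {e:=(d -> (d -> c)), f:=c} | 1 pending]
  bind g := List c
step 4: unify (Int -> (c -> Bool)) ~ a  [subst: {e:=(d -> (d -> c)), f:=c, g:=List c} | 0 pending]
  bind a := (Int -> (c -> Bool))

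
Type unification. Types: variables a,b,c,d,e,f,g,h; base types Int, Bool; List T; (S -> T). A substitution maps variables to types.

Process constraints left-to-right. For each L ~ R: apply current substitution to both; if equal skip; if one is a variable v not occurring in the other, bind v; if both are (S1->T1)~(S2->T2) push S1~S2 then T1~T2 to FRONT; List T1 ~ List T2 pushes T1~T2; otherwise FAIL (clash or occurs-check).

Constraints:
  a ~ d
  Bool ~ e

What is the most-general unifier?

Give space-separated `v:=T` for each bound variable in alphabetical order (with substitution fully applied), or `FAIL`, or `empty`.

Answer: a:=d e:=Bool

Derivation:
step 1: unify a ~ d  [subst: {-} | 1 pending]
  bind a := d
step 2: unify Bool ~ e  [subst: {a:=d} | 0 pending]
  bind e := Bool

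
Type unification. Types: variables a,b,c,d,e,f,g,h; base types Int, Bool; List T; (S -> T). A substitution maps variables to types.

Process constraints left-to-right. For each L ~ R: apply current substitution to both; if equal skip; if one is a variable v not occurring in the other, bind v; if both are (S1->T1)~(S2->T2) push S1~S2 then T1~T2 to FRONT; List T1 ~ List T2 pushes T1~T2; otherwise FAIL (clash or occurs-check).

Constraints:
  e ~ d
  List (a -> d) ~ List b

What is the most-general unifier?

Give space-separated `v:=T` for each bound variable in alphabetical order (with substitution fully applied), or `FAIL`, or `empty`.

Answer: b:=(a -> d) e:=d

Derivation:
step 1: unify e ~ d  [subst: {-} | 1 pending]
  bind e := d
step 2: unify List (a -> d) ~ List b  [subst: {e:=d} | 0 pending]
  -> decompose List: push (a -> d)~b
step 3: unify (a -> d) ~ b  [subst: {e:=d} | 0 pending]
  bind b := (a -> d)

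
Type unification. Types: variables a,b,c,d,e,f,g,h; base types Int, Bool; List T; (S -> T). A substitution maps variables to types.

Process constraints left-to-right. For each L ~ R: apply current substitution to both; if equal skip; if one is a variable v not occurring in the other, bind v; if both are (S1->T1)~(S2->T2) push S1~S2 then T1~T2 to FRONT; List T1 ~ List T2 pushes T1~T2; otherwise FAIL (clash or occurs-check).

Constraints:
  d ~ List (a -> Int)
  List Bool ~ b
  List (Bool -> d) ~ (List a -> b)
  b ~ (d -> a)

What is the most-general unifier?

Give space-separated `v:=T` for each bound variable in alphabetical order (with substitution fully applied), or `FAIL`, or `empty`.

step 1: unify d ~ List (a -> Int)  [subst: {-} | 3 pending]
  bind d := List (a -> Int)
step 2: unify List Bool ~ b  [subst: {d:=List (a -> Int)} | 2 pending]
  bind b := List Bool
step 3: unify List (Bool -> List (a -> Int)) ~ (List a -> List Bool)  [subst: {d:=List (a -> Int), b:=List Bool} | 1 pending]
  clash: List (Bool -> List (a -> Int)) vs (List a -> List Bool)

Answer: FAIL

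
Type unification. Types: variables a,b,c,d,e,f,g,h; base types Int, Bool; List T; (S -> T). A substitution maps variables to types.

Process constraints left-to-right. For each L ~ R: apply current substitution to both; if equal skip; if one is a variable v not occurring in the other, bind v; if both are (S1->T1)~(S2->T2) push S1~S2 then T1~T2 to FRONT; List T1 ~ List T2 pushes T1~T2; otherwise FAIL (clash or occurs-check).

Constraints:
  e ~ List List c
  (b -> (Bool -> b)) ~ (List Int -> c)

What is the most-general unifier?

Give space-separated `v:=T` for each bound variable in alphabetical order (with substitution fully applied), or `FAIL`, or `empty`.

Answer: b:=List Int c:=(Bool -> List Int) e:=List List (Bool -> List Int)

Derivation:
step 1: unify e ~ List List c  [subst: {-} | 1 pending]
  bind e := List List c
step 2: unify (b -> (Bool -> b)) ~ (List Int -> c)  [subst: {e:=List List c} | 0 pending]
  -> decompose arrow: push b~List Int, (Bool -> b)~c
step 3: unify b ~ List Int  [subst: {e:=List List c} | 1 pending]
  bind b := List Int
step 4: unify (Bool -> List Int) ~ c  [subst: {e:=List List c, b:=List Int} | 0 pending]
  bind c := (Bool -> List Int)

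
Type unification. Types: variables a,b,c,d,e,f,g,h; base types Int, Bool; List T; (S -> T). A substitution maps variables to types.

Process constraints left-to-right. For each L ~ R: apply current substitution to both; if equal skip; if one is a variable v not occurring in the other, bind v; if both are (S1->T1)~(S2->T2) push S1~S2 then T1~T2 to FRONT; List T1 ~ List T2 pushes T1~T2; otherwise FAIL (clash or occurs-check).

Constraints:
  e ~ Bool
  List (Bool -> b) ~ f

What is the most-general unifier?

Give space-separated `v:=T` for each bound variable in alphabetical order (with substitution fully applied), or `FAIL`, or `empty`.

Answer: e:=Bool f:=List (Bool -> b)

Derivation:
step 1: unify e ~ Bool  [subst: {-} | 1 pending]
  bind e := Bool
step 2: unify List (Bool -> b) ~ f  [subst: {e:=Bool} | 0 pending]
  bind f := List (Bool -> b)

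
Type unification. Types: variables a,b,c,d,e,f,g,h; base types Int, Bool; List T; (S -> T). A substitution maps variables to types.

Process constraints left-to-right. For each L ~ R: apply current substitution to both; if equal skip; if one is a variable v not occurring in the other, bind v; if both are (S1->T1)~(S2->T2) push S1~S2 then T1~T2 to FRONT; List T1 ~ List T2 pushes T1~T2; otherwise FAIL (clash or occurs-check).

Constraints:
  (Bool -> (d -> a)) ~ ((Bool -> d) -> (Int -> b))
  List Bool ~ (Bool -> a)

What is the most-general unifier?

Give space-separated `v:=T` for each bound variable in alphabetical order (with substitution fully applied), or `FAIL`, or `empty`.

Answer: FAIL

Derivation:
step 1: unify (Bool -> (d -> a)) ~ ((Bool -> d) -> (Int -> b))  [subst: {-} | 1 pending]
  -> decompose arrow: push Bool~(Bool -> d), (d -> a)~(Int -> b)
step 2: unify Bool ~ (Bool -> d)  [subst: {-} | 2 pending]
  clash: Bool vs (Bool -> d)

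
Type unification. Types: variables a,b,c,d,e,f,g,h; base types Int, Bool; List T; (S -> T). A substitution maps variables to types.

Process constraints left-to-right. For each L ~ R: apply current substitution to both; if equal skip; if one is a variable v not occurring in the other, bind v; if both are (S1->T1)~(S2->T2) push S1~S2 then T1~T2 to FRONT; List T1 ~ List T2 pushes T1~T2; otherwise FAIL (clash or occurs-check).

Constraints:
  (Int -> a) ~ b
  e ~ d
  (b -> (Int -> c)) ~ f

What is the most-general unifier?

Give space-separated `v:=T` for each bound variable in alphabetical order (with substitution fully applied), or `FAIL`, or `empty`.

step 1: unify (Int -> a) ~ b  [subst: {-} | 2 pending]
  bind b := (Int -> a)
step 2: unify e ~ d  [subst: {b:=(Int -> a)} | 1 pending]
  bind e := d
step 3: unify ((Int -> a) -> (Int -> c)) ~ f  [subst: {b:=(Int -> a), e:=d} | 0 pending]
  bind f := ((Int -> a) -> (Int -> c))

Answer: b:=(Int -> a) e:=d f:=((Int -> a) -> (Int -> c))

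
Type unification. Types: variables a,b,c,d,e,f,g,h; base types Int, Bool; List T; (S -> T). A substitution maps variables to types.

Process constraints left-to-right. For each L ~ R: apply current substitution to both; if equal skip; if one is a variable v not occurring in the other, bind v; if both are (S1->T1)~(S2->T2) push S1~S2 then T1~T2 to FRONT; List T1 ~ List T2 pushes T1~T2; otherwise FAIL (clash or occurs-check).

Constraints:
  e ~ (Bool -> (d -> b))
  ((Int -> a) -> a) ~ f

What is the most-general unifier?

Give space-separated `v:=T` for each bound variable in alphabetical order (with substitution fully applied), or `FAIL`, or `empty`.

Answer: e:=(Bool -> (d -> b)) f:=((Int -> a) -> a)

Derivation:
step 1: unify e ~ (Bool -> (d -> b))  [subst: {-} | 1 pending]
  bind e := (Bool -> (d -> b))
step 2: unify ((Int -> a) -> a) ~ f  [subst: {e:=(Bool -> (d -> b))} | 0 pending]
  bind f := ((Int -> a) -> a)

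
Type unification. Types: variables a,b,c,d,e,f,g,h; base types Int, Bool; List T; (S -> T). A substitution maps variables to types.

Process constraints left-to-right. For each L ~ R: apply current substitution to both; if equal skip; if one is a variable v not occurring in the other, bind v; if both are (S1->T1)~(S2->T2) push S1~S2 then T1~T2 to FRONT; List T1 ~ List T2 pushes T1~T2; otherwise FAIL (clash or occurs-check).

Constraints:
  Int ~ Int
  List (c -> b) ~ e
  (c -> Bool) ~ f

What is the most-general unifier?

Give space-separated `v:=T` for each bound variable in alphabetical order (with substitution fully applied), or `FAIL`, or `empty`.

Answer: e:=List (c -> b) f:=(c -> Bool)

Derivation:
step 1: unify Int ~ Int  [subst: {-} | 2 pending]
  -> identical, skip
step 2: unify List (c -> b) ~ e  [subst: {-} | 1 pending]
  bind e := List (c -> b)
step 3: unify (c -> Bool) ~ f  [subst: {e:=List (c -> b)} | 0 pending]
  bind f := (c -> Bool)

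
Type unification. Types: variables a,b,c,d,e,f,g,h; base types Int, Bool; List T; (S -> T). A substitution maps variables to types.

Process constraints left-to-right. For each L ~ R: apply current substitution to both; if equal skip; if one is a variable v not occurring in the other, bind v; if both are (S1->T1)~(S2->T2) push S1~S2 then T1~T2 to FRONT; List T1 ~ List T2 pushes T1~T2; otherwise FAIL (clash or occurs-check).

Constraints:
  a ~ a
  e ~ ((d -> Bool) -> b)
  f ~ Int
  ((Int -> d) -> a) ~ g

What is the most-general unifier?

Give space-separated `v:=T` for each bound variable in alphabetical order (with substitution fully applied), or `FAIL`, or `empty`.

Answer: e:=((d -> Bool) -> b) f:=Int g:=((Int -> d) -> a)

Derivation:
step 1: unify a ~ a  [subst: {-} | 3 pending]
  -> identical, skip
step 2: unify e ~ ((d -> Bool) -> b)  [subst: {-} | 2 pending]
  bind e := ((d -> Bool) -> b)
step 3: unify f ~ Int  [subst: {e:=((d -> Bool) -> b)} | 1 pending]
  bind f := Int
step 4: unify ((Int -> d) -> a) ~ g  [subst: {e:=((d -> Bool) -> b), f:=Int} | 0 pending]
  bind g := ((Int -> d) -> a)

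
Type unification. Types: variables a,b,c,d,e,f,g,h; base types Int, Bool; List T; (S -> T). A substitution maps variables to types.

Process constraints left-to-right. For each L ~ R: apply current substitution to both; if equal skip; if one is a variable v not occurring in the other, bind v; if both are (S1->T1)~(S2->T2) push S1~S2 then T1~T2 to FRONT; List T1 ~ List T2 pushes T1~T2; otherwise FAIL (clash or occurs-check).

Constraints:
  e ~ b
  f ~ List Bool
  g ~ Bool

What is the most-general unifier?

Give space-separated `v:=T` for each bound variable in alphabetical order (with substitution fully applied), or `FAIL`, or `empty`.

Answer: e:=b f:=List Bool g:=Bool

Derivation:
step 1: unify e ~ b  [subst: {-} | 2 pending]
  bind e := b
step 2: unify f ~ List Bool  [subst: {e:=b} | 1 pending]
  bind f := List Bool
step 3: unify g ~ Bool  [subst: {e:=b, f:=List Bool} | 0 pending]
  bind g := Bool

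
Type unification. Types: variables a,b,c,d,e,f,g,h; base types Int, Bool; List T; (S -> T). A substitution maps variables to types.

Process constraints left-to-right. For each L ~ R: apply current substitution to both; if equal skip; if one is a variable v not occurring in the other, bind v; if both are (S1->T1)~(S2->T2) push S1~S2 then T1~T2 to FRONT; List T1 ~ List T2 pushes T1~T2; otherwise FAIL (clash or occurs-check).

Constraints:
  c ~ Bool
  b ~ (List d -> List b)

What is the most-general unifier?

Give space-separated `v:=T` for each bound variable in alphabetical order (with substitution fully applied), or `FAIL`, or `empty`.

step 1: unify c ~ Bool  [subst: {-} | 1 pending]
  bind c := Bool
step 2: unify b ~ (List d -> List b)  [subst: {c:=Bool} | 0 pending]
  occurs-check fail: b in (List d -> List b)

Answer: FAIL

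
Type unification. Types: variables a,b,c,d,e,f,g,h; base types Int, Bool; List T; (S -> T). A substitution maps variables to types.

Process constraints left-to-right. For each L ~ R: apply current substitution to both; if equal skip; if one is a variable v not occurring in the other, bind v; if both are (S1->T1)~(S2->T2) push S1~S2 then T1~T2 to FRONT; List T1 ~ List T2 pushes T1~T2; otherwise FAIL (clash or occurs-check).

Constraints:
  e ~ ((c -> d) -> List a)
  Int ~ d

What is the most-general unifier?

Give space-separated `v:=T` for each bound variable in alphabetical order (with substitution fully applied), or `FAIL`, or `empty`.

step 1: unify e ~ ((c -> d) -> List a)  [subst: {-} | 1 pending]
  bind e := ((c -> d) -> List a)
step 2: unify Int ~ d  [subst: {e:=((c -> d) -> List a)} | 0 pending]
  bind d := Int

Answer: d:=Int e:=((c -> Int) -> List a)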